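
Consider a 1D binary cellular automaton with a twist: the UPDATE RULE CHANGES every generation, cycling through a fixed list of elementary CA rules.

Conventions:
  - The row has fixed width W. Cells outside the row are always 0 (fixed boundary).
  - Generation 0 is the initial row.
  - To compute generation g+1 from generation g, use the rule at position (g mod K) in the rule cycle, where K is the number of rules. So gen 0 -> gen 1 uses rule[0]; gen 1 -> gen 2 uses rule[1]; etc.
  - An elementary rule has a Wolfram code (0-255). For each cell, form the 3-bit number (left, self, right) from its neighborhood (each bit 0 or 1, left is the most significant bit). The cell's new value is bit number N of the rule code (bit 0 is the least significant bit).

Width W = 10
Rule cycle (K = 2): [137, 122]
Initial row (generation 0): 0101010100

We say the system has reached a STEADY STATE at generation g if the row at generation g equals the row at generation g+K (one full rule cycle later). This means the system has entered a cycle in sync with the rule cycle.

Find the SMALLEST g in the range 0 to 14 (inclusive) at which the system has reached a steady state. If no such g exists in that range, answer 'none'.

Gen 0: 0101010100
Gen 1 (rule 137): 0000000001
Gen 2 (rule 122): 0000000010
Gen 3 (rule 137): 1111111000
Gen 4 (rule 122): 1000001100
Gen 5 (rule 137): 0011101001
Gen 6 (rule 122): 0110110110
Gen 7 (rule 137): 0100100100
Gen 8 (rule 122): 1011011010
Gen 9 (rule 137): 0010010000
Gen 10 (rule 122): 0101101000
Gen 11 (rule 137): 0001000011
Gen 12 (rule 122): 0010100111
Gen 13 (rule 137): 1000000110
Gen 14 (rule 122): 0100001111
Gen 15 (rule 137): 0001101110
Gen 16 (rule 122): 0011111011

Answer: none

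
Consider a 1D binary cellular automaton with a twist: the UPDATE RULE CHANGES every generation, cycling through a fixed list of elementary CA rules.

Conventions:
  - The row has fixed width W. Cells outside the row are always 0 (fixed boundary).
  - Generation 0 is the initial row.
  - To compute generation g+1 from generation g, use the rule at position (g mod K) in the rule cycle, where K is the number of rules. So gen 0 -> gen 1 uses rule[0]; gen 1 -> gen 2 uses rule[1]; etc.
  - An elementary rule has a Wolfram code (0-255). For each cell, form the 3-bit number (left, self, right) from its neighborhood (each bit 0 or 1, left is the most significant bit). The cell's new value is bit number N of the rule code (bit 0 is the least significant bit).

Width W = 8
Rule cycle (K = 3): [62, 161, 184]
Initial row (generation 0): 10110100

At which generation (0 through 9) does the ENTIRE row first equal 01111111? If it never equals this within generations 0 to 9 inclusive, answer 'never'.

Gen 0: 10110100
Gen 1 (rule 62): 11101110
Gen 2 (rule 161): 01010100
Gen 3 (rule 184): 00101010
Gen 4 (rule 62): 01111111
Gen 5 (rule 161): 00111110
Gen 6 (rule 184): 00111101
Gen 7 (rule 62): 01100011
Gen 8 (rule 161): 00001000
Gen 9 (rule 184): 00000100

Answer: 4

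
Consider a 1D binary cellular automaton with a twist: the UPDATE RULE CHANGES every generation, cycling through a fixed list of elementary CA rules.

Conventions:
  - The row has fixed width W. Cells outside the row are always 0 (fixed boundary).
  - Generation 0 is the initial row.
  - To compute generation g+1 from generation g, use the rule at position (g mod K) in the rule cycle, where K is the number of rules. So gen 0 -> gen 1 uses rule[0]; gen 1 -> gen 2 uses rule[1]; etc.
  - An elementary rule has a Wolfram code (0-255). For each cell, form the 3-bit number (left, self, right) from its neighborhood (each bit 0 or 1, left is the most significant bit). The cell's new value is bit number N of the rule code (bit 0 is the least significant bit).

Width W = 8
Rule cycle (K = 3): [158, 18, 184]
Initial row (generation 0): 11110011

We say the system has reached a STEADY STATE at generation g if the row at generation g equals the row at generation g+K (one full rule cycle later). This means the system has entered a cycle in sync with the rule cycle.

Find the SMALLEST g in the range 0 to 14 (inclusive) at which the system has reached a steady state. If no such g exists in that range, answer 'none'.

Gen 0: 11110011
Gen 1 (rule 158): 11101110
Gen 2 (rule 18): 00000001
Gen 3 (rule 184): 00000000
Gen 4 (rule 158): 00000000
Gen 5 (rule 18): 00000000
Gen 6 (rule 184): 00000000
Gen 7 (rule 158): 00000000
Gen 8 (rule 18): 00000000
Gen 9 (rule 184): 00000000
Gen 10 (rule 158): 00000000
Gen 11 (rule 18): 00000000
Gen 12 (rule 184): 00000000
Gen 13 (rule 158): 00000000
Gen 14 (rule 18): 00000000
Gen 15 (rule 184): 00000000
Gen 16 (rule 158): 00000000
Gen 17 (rule 18): 00000000

Answer: 3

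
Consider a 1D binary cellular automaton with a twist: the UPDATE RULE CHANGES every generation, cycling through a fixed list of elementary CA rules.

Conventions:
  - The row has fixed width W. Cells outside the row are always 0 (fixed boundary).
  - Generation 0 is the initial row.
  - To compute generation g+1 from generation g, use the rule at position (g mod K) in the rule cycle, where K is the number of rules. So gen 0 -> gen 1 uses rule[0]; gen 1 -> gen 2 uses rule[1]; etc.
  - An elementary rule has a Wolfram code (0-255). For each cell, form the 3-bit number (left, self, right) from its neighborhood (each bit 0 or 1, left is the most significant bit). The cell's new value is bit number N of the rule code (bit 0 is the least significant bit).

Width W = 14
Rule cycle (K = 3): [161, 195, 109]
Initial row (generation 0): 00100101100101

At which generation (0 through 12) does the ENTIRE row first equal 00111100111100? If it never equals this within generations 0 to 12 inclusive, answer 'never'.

Gen 0: 00100101100101
Gen 1 (rule 161): 10000010000010
Gen 2 (rule 195): 00111100111100
Gen 3 (rule 109): 10100100100101
Gen 4 (rule 161): 01000000000010
Gen 5 (rule 195): 10011111111100
Gen 6 (rule 109): 10010000000101
Gen 7 (rule 161): 00000111110010
Gen 8 (rule 195): 11111011110100
Gen 9 (rule 109): 10001110011101
Gen 10 (rule 161): 00100100001010
Gen 11 (rule 195): 11001001110000
Gen 12 (rule 109): 11001001010111

Answer: 2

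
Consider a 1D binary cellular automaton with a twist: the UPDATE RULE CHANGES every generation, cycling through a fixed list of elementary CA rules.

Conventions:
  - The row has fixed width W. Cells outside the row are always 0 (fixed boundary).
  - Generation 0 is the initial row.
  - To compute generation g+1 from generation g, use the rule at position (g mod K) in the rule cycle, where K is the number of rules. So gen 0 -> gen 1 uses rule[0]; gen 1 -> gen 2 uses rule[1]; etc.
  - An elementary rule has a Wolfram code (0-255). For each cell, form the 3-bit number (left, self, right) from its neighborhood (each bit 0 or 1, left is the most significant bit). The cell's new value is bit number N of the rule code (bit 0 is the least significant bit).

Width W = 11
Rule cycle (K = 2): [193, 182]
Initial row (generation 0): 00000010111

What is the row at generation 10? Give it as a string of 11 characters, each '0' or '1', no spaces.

Answer: 01110111011

Derivation:
Gen 0: 00000010111
Gen 1 (rule 193): 11111000011
Gen 2 (rule 182): 01110100100
Gen 3 (rule 193): 00110000001
Gen 4 (rule 182): 01001000011
Gen 5 (rule 193): 00000011001
Gen 6 (rule 182): 00000100111
Gen 7 (rule 193): 11110000011
Gen 8 (rule 182): 01101000100
Gen 9 (rule 193): 00100010001
Gen 10 (rule 182): 01110111011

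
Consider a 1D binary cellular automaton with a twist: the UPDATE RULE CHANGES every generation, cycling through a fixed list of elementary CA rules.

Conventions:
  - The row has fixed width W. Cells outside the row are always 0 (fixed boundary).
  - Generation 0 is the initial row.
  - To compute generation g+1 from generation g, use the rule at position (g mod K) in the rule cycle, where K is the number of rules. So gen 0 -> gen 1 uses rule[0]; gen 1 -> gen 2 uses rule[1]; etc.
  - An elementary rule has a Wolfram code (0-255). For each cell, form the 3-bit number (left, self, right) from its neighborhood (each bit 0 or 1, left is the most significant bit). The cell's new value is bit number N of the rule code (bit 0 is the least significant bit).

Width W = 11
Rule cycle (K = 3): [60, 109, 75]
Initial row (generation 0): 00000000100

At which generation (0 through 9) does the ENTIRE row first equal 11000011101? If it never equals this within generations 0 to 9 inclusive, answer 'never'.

Gen 0: 00000000100
Gen 1 (rule 60): 00000000110
Gen 2 (rule 109): 11111110110
Gen 3 (rule 75): 10000010110
Gen 4 (rule 60): 11000011101
Gen 5 (rule 109): 11011010111
Gen 6 (rule 75): 11011000101
Gen 7 (rule 60): 10110100111
Gen 8 (rule 109): 11111100101
Gen 9 (rule 75): 10000101000

Answer: 4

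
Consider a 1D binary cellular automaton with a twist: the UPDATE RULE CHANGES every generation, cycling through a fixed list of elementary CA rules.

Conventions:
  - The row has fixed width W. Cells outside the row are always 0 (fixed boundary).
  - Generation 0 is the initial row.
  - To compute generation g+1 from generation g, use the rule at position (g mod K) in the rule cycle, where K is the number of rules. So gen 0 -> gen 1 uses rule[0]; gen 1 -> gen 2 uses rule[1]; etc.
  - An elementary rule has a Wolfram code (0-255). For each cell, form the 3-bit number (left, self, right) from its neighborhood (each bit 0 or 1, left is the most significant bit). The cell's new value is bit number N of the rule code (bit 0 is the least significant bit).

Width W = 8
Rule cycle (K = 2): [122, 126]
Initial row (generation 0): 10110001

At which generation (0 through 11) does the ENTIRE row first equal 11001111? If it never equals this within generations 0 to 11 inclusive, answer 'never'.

Answer: 2

Derivation:
Gen 0: 10110001
Gen 1 (rule 122): 01111010
Gen 2 (rule 126): 11001111
Gen 3 (rule 122): 11111001
Gen 4 (rule 126): 10001111
Gen 5 (rule 122): 01011001
Gen 6 (rule 126): 11111111
Gen 7 (rule 122): 10000001
Gen 8 (rule 126): 11000011
Gen 9 (rule 122): 11100111
Gen 10 (rule 126): 10111101
Gen 11 (rule 122): 01100110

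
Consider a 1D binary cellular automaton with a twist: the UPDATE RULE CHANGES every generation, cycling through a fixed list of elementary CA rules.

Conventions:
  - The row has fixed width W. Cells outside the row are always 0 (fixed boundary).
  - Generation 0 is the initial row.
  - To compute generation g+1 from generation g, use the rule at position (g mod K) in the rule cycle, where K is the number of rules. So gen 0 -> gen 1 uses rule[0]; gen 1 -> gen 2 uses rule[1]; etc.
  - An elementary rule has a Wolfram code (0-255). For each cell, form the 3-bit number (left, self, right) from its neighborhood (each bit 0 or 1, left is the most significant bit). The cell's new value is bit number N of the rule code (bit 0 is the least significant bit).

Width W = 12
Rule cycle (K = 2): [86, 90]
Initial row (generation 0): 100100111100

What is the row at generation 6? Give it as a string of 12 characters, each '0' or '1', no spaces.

Gen 0: 100100111100
Gen 1 (rule 86): 111111000110
Gen 2 (rule 90): 100001101111
Gen 3 (rule 86): 110010100001
Gen 4 (rule 90): 111100010010
Gen 5 (rule 86): 000110111111
Gen 6 (rule 90): 001110100001

Answer: 001110100001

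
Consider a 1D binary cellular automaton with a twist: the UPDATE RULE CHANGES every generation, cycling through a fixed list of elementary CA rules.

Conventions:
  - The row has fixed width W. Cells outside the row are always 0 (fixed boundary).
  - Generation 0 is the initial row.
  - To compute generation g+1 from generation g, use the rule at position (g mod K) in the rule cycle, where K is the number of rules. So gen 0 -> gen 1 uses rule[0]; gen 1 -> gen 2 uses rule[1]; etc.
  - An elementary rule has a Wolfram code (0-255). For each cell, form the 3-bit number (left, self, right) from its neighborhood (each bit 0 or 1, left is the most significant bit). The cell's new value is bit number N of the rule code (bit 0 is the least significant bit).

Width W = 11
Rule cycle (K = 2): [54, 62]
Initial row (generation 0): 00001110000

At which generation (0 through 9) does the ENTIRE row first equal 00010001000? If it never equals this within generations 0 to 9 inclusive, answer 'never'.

Gen 0: 00001110000
Gen 1 (rule 54): 00010001000
Gen 2 (rule 62): 00111011100
Gen 3 (rule 54): 01000100010
Gen 4 (rule 62): 11101110111
Gen 5 (rule 54): 00010001000
Gen 6 (rule 62): 00111011100
Gen 7 (rule 54): 01000100010
Gen 8 (rule 62): 11101110111
Gen 9 (rule 54): 00010001000

Answer: 1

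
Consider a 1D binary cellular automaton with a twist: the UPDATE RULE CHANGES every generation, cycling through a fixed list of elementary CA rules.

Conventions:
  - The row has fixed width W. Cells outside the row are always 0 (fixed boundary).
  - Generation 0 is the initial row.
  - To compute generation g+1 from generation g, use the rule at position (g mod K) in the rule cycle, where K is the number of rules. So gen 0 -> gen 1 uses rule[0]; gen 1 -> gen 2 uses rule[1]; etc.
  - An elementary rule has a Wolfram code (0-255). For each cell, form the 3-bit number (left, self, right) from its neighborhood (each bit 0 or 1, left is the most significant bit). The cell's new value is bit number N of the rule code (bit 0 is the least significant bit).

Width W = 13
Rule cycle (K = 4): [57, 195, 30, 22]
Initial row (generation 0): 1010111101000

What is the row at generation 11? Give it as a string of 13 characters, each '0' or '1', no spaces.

Answer: 0111110100001

Derivation:
Gen 0: 1010111101000
Gen 1 (rule 57): 0101100010111
Gen 2 (rule 195): 1000101100011
Gen 3 (rule 30): 1101101010110
Gen 4 (rule 22): 0000001010001
Gen 5 (rule 57): 1111100101100
Gen 6 (rule 195): 0111101000101
Gen 7 (rule 30): 1100001101101
Gen 8 (rule 22): 0010010000001
Gen 9 (rule 57): 1001001111100
Gen 10 (rule 195): 0010010111101
Gen 11 (rule 30): 0111110100001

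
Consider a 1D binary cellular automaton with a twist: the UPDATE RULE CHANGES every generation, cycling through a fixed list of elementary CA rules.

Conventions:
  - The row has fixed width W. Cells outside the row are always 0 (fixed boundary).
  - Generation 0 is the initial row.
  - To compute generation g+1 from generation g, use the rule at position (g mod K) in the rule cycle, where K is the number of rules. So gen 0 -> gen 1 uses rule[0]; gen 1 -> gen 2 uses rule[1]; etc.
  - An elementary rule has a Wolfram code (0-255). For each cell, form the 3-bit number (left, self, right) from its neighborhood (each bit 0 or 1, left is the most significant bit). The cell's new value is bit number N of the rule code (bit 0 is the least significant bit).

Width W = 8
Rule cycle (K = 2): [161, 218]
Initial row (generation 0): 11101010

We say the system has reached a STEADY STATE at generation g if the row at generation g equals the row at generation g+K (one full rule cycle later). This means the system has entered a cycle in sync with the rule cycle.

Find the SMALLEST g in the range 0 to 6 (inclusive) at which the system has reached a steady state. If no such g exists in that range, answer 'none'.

Answer: 6

Derivation:
Gen 0: 11101010
Gen 1 (rule 161): 01010100
Gen 2 (rule 218): 10000010
Gen 3 (rule 161): 00111000
Gen 4 (rule 218): 01111100
Gen 5 (rule 161): 00111001
Gen 6 (rule 218): 01111110
Gen 7 (rule 161): 00111100
Gen 8 (rule 218): 01111110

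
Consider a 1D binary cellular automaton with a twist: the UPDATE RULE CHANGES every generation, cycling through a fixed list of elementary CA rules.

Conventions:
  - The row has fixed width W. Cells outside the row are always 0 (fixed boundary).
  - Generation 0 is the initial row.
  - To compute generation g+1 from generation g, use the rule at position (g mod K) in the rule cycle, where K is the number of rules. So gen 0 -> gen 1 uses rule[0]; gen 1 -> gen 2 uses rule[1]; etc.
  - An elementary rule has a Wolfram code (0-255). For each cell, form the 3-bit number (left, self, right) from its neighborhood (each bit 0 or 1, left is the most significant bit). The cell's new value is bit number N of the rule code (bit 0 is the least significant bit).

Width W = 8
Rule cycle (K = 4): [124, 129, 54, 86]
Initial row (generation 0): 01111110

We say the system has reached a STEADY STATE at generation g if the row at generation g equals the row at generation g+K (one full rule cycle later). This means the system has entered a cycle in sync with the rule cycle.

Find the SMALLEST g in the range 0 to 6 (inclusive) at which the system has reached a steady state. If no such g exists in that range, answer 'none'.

Answer: 0

Derivation:
Gen 0: 01111110
Gen 1 (rule 124): 01000011
Gen 2 (rule 129): 00011000
Gen 3 (rule 54): 00100100
Gen 4 (rule 86): 01111110
Gen 5 (rule 124): 01000011
Gen 6 (rule 129): 00011000
Gen 7 (rule 54): 00100100
Gen 8 (rule 86): 01111110
Gen 9 (rule 124): 01000011
Gen 10 (rule 129): 00011000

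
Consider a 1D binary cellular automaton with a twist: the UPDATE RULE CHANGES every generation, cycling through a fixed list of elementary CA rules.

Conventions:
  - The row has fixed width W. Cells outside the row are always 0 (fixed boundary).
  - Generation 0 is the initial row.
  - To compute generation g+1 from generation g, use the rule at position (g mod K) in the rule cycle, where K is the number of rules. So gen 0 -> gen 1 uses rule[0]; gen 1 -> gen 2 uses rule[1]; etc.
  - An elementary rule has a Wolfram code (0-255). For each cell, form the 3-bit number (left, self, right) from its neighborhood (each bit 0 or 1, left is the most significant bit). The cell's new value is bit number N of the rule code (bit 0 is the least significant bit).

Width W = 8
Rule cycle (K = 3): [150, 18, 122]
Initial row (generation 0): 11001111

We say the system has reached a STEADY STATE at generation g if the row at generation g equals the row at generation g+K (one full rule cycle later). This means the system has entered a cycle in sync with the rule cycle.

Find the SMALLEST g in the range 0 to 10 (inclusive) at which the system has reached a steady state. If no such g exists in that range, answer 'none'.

Answer: 5

Derivation:
Gen 0: 11001111
Gen 1 (rule 150): 00110110
Gen 2 (rule 18): 01000001
Gen 3 (rule 122): 10100010
Gen 4 (rule 150): 10110111
Gen 5 (rule 18): 00000000
Gen 6 (rule 122): 00000000
Gen 7 (rule 150): 00000000
Gen 8 (rule 18): 00000000
Gen 9 (rule 122): 00000000
Gen 10 (rule 150): 00000000
Gen 11 (rule 18): 00000000
Gen 12 (rule 122): 00000000
Gen 13 (rule 150): 00000000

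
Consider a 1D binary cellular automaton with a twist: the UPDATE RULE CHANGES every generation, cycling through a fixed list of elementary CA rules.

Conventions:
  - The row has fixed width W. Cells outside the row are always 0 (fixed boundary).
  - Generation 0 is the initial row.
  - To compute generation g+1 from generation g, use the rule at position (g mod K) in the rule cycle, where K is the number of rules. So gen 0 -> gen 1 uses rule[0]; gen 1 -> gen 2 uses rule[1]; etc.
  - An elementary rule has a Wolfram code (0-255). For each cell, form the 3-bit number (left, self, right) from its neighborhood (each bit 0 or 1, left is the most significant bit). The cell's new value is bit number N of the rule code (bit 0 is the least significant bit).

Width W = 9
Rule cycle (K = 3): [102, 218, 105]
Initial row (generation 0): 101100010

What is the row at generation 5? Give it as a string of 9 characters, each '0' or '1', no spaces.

Gen 0: 101100010
Gen 1 (rule 102): 110100110
Gen 2 (rule 218): 110011111
Gen 3 (rule 105): 110010001
Gen 4 (rule 102): 010110011
Gen 5 (rule 218): 100111111

Answer: 100111111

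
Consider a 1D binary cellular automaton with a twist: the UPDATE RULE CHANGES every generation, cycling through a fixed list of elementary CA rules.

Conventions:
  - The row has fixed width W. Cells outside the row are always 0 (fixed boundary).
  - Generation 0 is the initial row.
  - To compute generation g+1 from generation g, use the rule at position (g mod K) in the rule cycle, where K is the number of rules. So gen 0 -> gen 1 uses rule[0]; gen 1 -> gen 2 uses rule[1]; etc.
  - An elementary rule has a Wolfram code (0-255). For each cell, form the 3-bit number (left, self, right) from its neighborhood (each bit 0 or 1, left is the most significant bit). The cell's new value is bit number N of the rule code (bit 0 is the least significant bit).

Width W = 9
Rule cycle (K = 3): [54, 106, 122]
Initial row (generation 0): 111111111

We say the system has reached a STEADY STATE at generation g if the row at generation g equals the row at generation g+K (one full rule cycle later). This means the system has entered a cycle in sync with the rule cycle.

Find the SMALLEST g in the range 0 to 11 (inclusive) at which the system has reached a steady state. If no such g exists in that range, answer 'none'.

Gen 0: 111111111
Gen 1 (rule 54): 000000000
Gen 2 (rule 106): 000000000
Gen 3 (rule 122): 000000000
Gen 4 (rule 54): 000000000
Gen 5 (rule 106): 000000000
Gen 6 (rule 122): 000000000
Gen 7 (rule 54): 000000000
Gen 8 (rule 106): 000000000
Gen 9 (rule 122): 000000000
Gen 10 (rule 54): 000000000
Gen 11 (rule 106): 000000000
Gen 12 (rule 122): 000000000
Gen 13 (rule 54): 000000000
Gen 14 (rule 106): 000000000

Answer: 1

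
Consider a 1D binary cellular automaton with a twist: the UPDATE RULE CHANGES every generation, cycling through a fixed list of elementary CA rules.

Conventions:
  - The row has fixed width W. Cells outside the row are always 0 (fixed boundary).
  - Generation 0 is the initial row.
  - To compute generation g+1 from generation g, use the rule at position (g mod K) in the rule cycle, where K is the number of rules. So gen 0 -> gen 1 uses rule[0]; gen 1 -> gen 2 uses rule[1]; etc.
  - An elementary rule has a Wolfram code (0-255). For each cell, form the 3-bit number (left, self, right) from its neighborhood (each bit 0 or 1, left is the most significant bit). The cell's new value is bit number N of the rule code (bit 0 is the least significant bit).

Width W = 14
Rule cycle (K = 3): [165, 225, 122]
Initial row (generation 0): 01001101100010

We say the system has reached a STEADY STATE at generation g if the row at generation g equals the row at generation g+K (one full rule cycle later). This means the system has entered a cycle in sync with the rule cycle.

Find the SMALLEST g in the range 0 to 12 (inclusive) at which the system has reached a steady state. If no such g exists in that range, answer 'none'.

Answer: none

Derivation:
Gen 0: 01001101100010
Gen 1 (rule 165): 01000010001010
Gen 2 (rule 225): 00011000100100
Gen 3 (rule 122): 00111101011010
Gen 4 (rule 165): 10011011100110
Gen 5 (rule 225): 00001101100010
Gen 6 (rule 122): 00011111110101
Gen 7 (rule 165): 11001111101111
Gen 8 (rule 225): 01000111110111
Gen 9 (rule 122): 10101100011101
Gen 10 (rule 165): 11110001001011
Gen 11 (rule 225): 01110100000101
Gen 12 (rule 122): 11011010001010
Gen 13 (rule 165): 00100110101110
Gen 14 (rule 225): 10000011010110
Gen 15 (rule 122): 01000111101111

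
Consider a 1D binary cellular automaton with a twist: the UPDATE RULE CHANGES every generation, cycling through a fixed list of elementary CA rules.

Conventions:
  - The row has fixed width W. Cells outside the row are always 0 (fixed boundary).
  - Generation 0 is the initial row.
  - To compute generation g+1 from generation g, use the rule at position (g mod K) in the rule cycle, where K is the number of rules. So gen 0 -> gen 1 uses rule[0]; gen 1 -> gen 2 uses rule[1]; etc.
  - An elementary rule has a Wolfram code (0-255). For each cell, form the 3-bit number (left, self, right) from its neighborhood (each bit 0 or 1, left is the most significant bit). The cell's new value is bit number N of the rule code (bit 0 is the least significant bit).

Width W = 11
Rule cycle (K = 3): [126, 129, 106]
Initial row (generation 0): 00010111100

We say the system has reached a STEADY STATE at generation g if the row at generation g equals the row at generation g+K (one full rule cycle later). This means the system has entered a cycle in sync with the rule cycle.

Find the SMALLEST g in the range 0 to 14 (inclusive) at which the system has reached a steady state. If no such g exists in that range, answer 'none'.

Gen 0: 00010111100
Gen 1 (rule 126): 00111100110
Gen 2 (rule 129): 10011000000
Gen 3 (rule 106): 00111000000
Gen 4 (rule 126): 01101100000
Gen 5 (rule 129): 00000001111
Gen 6 (rule 106): 00000011001
Gen 7 (rule 126): 00000111111
Gen 8 (rule 129): 11110011110
Gen 9 (rule 106): 10010110010
Gen 10 (rule 126): 11111111111
Gen 11 (rule 129): 01111111110
Gen 12 (rule 106): 11000000010
Gen 13 (rule 126): 11100000111
Gen 14 (rule 129): 01001110010
Gen 15 (rule 106): 10011010100
Gen 16 (rule 126): 11111111110
Gen 17 (rule 129): 01111111100

Answer: none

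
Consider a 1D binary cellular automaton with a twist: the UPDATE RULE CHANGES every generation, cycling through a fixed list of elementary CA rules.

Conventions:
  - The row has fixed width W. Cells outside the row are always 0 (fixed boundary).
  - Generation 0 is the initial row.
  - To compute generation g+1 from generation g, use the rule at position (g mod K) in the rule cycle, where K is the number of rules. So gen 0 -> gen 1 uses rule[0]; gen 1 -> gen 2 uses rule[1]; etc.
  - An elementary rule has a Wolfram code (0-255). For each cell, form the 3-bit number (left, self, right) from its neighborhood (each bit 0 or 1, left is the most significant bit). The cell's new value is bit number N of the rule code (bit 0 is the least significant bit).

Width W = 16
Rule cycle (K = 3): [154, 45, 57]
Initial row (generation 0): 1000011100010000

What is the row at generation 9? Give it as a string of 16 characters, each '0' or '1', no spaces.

Answer: 1001101010001100

Derivation:
Gen 0: 1000011100010000
Gen 1 (rule 154): 0100111010101000
Gen 2 (rule 45): 0100100111111011
Gen 3 (rule 57): 0010010100000110
Gen 4 (rule 154): 0101100010001101
Gen 5 (rule 45): 0111001010101011
Gen 6 (rule 57): 0100100101010110
Gen 7 (rule 154): 1011011000000101
Gen 8 (rule 45): 1110110011110111
Gen 9 (rule 57): 1001101010001100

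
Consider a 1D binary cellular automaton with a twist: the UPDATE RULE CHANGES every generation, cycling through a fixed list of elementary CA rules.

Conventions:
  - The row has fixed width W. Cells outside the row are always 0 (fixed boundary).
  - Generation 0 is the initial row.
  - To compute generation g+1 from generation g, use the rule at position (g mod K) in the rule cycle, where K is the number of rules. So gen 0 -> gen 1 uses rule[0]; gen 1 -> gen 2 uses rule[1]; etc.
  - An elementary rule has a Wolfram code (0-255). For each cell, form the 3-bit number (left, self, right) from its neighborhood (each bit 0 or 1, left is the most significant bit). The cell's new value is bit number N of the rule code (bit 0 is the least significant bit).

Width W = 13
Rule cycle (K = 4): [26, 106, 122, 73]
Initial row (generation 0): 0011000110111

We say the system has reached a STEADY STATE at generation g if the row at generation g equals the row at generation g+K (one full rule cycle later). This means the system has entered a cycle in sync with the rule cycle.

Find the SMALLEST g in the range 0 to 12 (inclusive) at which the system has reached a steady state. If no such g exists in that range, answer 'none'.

Gen 0: 0011000110111
Gen 1 (rule 26): 0110101100100
Gen 2 (rule 106): 1111011101000
Gen 3 (rule 122): 1001110110100
Gen 4 (rule 73): 0001010110001
Gen 5 (rule 26): 0010000101010
Gen 6 (rule 106): 0100001010100
Gen 7 (rule 122): 1010010101010
Gen 8 (rule 73): 0000000000000
Gen 9 (rule 26): 0000000000000
Gen 10 (rule 106): 0000000000000
Gen 11 (rule 122): 0000000000000
Gen 12 (rule 73): 1111111111111
Gen 13 (rule 26): 1000000000000
Gen 14 (rule 106): 0000000000000
Gen 15 (rule 122): 0000000000000
Gen 16 (rule 73): 1111111111111

Answer: 10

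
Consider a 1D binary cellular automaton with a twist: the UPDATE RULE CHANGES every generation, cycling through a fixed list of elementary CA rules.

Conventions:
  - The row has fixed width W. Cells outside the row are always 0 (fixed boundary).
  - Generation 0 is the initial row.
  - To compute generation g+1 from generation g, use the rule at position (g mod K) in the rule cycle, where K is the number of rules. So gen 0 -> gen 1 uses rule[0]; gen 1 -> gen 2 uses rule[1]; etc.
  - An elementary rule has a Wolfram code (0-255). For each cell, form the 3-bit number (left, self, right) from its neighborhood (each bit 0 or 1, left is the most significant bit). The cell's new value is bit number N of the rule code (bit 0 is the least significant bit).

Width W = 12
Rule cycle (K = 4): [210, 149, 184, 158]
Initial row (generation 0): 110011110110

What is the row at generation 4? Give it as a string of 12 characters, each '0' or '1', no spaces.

Gen 0: 110011110110
Gen 1 (rule 210): 011101110011
Gen 2 (rule 149): 001000101000
Gen 3 (rule 184): 000100010100
Gen 4 (rule 158): 001110110110

Answer: 001110110110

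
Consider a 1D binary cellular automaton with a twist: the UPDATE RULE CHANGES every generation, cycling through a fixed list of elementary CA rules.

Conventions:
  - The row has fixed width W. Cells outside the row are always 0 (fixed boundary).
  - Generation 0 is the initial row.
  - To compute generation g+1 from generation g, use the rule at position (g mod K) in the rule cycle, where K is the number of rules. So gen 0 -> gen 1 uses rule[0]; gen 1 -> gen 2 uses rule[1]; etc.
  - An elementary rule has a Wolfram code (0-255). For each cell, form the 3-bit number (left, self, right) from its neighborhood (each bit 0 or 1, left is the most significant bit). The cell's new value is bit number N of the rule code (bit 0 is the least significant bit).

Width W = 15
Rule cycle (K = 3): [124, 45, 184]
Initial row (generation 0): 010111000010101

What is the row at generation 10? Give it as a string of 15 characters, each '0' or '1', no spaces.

Gen 0: 010111000010101
Gen 1 (rule 124): 011101100011111
Gen 2 (rule 45): 010011001010000
Gen 3 (rule 184): 001010100101000
Gen 4 (rule 124): 001111110111100
Gen 5 (rule 45): 101000001100001
Gen 6 (rule 184): 010100001010000
Gen 7 (rule 124): 011110001111000
Gen 8 (rule 45): 010000101000011
Gen 9 (rule 184): 001000010100010
Gen 10 (rule 124): 001100011110011

Answer: 001100011110011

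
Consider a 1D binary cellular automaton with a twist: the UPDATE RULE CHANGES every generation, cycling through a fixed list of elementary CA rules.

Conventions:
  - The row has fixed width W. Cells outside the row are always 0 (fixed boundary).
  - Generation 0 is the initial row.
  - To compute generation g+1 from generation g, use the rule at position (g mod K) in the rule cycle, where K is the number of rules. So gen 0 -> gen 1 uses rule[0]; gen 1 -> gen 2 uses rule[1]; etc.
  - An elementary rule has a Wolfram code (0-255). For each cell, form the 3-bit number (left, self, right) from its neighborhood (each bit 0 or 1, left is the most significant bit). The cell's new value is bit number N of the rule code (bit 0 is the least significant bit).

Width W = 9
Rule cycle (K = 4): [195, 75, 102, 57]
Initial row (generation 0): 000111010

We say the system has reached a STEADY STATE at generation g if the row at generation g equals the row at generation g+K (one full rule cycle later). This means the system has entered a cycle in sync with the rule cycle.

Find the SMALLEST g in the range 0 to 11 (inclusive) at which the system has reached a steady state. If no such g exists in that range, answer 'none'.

Gen 0: 000111010
Gen 1 (rule 195): 111011000
Gen 2 (rule 75): 101011011
Gen 3 (rule 102): 111101101
Gen 4 (rule 57): 100011010
Gen 5 (rule 195): 001101000
Gen 6 (rule 75): 111100011
Gen 7 (rule 102): 000100101
Gen 8 (rule 57): 110010010
Gen 9 (rule 195): 010100100
Gen 10 (rule 75): 100001001
Gen 11 (rule 102): 100011011
Gen 12 (rule 57): 011010110
Gen 13 (rule 195): 101000010
Gen 14 (rule 75): 000011100
Gen 15 (rule 102): 000100100

Answer: none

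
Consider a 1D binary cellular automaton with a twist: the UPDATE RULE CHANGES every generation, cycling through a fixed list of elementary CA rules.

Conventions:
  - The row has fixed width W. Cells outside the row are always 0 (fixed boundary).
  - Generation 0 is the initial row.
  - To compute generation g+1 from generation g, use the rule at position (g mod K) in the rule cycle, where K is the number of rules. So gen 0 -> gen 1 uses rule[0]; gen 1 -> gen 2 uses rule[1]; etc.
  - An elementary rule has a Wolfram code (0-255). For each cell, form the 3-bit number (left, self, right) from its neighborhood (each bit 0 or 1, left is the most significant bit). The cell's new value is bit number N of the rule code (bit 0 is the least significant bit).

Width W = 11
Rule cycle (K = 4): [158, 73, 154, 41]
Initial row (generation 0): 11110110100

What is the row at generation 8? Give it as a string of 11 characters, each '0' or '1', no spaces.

Gen 0: 11110110100
Gen 1 (rule 158): 11100100110
Gen 2 (rule 73): 10100000110
Gen 3 (rule 154): 00010001101
Gen 4 (rule 41): 11000101010
Gen 5 (rule 158): 10101101011
Gen 6 (rule 73): 00001100011
Gen 7 (rule 154): 00011010110
Gen 8 (rule 41): 11010101100

Answer: 11010101100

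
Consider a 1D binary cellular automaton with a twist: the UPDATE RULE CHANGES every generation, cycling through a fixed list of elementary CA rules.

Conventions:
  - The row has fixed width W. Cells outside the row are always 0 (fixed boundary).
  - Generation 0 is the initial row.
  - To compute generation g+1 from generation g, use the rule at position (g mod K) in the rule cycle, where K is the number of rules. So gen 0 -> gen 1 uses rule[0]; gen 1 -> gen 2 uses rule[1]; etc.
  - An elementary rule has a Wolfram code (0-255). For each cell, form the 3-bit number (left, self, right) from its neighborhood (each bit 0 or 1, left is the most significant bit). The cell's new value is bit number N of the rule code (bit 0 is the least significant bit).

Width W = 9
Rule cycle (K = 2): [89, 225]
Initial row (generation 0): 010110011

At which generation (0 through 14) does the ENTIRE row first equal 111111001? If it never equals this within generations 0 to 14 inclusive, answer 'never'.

Answer: never

Derivation:
Gen 0: 010110011
Gen 1 (rule 89): 000111011
Gen 2 (rule 225): 110011101
Gen 3 (rule 89): 111010100
Gen 4 (rule 225): 011101001
Gen 5 (rule 89): 010100100
Gen 6 (rule 225): 001000001
Gen 7 (rule 89): 100111100
Gen 8 (rule 225): 000011101
Gen 9 (rule 89): 111010100
Gen 10 (rule 225): 011101001
Gen 11 (rule 89): 010100100
Gen 12 (rule 225): 001000001
Gen 13 (rule 89): 100111100
Gen 14 (rule 225): 000011101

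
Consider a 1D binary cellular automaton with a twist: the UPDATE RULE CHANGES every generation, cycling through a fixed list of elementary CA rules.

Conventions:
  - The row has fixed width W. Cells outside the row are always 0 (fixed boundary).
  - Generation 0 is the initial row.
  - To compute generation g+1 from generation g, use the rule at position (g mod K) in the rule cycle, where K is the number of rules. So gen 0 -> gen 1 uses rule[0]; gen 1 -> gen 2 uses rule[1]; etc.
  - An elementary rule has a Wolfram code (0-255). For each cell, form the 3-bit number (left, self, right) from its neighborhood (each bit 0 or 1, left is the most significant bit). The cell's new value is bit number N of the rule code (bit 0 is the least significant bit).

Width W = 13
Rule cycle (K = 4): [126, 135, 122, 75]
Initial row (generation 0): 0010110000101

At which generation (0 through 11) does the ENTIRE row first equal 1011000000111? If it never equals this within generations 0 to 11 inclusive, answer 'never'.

Answer: never

Derivation:
Gen 0: 0010110000101
Gen 1 (rule 126): 0111111001111
Gen 2 (rule 135): 1011110010110
Gen 3 (rule 122): 0110011101111
Gen 4 (rule 75): 1110110101001
Gen 5 (rule 126): 1011111111111
Gen 6 (rule 135): 1001111111110
Gen 7 (rule 122): 0111000000011
Gen 8 (rule 75): 1101011111111
Gen 9 (rule 126): 1111110000001
Gen 10 (rule 135): 0111100111111
Gen 11 (rule 122): 1100111100001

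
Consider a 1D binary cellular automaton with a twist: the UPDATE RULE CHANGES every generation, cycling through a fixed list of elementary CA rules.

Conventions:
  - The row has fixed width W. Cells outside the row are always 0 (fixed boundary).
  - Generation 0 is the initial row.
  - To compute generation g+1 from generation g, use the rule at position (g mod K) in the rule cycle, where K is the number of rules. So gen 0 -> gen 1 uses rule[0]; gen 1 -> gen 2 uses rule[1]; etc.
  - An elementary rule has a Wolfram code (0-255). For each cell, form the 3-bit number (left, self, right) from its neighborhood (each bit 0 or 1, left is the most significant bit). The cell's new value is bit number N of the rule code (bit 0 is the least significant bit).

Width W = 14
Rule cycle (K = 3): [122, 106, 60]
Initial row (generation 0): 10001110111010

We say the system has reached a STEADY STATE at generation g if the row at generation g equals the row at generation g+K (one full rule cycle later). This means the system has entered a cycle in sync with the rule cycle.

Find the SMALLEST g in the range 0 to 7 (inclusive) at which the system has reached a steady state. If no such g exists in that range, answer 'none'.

Gen 0: 10001110111010
Gen 1 (rule 122): 01011011101101
Gen 2 (rule 106): 10111110111110
Gen 3 (rule 60): 11100001100001
Gen 4 (rule 122): 10110011110010
Gen 5 (rule 106): 01110110010100
Gen 6 (rule 60): 01001101011110
Gen 7 (rule 122): 10111110110011
Gen 8 (rule 106): 01100011110111
Gen 9 (rule 60): 01010010001100
Gen 10 (rule 122): 10101101011110

Answer: none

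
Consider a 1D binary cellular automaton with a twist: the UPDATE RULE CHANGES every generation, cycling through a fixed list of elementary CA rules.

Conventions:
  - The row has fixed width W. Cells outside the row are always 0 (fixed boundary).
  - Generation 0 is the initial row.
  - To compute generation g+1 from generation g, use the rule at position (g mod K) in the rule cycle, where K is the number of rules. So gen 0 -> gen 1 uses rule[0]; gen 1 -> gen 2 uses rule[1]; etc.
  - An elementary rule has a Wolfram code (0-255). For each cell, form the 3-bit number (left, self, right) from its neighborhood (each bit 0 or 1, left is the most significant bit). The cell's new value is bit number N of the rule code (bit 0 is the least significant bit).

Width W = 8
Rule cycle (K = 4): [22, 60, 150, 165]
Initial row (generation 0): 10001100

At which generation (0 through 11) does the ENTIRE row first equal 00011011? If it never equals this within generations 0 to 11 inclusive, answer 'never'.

Gen 0: 10001100
Gen 1 (rule 22): 11010010
Gen 2 (rule 60): 10111011
Gen 3 (rule 150): 10010000
Gen 4 (rule 165): 10010111
Gen 5 (rule 22): 11110000
Gen 6 (rule 60): 10001000
Gen 7 (rule 150): 11011100
Gen 8 (rule 165): 00101001
Gen 9 (rule 22): 01101111
Gen 10 (rule 60): 01011000
Gen 11 (rule 150): 11000100

Answer: never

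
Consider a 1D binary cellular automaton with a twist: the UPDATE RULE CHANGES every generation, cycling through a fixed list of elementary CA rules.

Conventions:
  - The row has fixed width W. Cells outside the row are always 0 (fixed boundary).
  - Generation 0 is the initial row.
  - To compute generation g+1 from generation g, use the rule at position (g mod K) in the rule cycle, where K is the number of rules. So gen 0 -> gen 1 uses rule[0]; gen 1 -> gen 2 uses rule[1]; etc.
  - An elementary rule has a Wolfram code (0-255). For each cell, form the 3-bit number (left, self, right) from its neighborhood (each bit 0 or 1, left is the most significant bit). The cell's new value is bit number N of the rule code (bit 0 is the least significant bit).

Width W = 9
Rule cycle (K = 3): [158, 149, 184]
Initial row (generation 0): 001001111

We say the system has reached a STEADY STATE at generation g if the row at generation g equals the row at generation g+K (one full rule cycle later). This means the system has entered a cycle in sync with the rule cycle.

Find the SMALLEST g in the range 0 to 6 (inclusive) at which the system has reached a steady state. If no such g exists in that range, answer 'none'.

Gen 0: 001001111
Gen 1 (rule 158): 011111110
Gen 2 (rule 149): 001111101
Gen 3 (rule 184): 001111010
Gen 4 (rule 158): 011110011
Gen 5 (rule 149): 001101000
Gen 6 (rule 184): 001010100
Gen 7 (rule 158): 011010110
Gen 8 (rule 149): 000010001
Gen 9 (rule 184): 000001000

Answer: none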